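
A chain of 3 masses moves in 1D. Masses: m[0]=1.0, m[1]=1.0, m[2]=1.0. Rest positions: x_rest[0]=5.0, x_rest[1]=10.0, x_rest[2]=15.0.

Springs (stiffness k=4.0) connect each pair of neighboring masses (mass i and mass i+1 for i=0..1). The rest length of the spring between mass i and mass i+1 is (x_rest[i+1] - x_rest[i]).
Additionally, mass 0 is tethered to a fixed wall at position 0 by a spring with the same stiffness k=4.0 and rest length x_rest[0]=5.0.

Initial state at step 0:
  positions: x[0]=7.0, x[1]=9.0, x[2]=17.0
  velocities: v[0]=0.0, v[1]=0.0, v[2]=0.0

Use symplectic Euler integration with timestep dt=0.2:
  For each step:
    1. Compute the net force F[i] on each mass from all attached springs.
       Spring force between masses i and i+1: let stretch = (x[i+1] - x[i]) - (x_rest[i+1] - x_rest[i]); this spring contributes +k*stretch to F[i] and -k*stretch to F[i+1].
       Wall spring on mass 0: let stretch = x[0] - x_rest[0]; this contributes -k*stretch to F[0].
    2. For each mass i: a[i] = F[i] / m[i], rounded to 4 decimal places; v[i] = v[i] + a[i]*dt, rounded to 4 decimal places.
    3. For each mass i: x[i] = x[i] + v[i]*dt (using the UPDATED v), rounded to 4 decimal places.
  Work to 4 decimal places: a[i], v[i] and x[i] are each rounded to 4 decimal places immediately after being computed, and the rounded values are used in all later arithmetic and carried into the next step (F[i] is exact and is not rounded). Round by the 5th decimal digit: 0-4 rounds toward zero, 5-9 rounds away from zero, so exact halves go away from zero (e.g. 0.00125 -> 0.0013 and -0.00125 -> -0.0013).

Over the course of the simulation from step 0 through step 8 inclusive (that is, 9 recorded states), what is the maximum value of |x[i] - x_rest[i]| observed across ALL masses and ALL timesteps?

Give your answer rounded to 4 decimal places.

Step 0: x=[7.0000 9.0000 17.0000] v=[0.0000 0.0000 0.0000]
Step 1: x=[6.2000 9.9600 16.5200] v=[-4.0000 4.8000 -2.4000]
Step 2: x=[5.0096 11.3680 15.7904] v=[-5.9520 7.0400 -3.6480]
Step 3: x=[4.0350 12.4662 15.1532] v=[-4.8730 5.4912 -3.1859]
Step 4: x=[3.7638 12.6454 14.8861] v=[-1.3560 0.8958 -1.3355]
Step 5: x=[4.3114 11.7620 15.0605] v=[2.7382 -4.4169 0.8719]
Step 6: x=[5.3613 10.2143 15.5071] v=[5.2496 -7.7386 2.2331]
Step 7: x=[6.3299 8.7369 15.9069] v=[4.8430 -7.3868 1.9989]
Step 8: x=[6.6708 8.0216 15.9595] v=[1.7047 -3.5764 0.2629]
Max displacement = 2.6454

Answer: 2.6454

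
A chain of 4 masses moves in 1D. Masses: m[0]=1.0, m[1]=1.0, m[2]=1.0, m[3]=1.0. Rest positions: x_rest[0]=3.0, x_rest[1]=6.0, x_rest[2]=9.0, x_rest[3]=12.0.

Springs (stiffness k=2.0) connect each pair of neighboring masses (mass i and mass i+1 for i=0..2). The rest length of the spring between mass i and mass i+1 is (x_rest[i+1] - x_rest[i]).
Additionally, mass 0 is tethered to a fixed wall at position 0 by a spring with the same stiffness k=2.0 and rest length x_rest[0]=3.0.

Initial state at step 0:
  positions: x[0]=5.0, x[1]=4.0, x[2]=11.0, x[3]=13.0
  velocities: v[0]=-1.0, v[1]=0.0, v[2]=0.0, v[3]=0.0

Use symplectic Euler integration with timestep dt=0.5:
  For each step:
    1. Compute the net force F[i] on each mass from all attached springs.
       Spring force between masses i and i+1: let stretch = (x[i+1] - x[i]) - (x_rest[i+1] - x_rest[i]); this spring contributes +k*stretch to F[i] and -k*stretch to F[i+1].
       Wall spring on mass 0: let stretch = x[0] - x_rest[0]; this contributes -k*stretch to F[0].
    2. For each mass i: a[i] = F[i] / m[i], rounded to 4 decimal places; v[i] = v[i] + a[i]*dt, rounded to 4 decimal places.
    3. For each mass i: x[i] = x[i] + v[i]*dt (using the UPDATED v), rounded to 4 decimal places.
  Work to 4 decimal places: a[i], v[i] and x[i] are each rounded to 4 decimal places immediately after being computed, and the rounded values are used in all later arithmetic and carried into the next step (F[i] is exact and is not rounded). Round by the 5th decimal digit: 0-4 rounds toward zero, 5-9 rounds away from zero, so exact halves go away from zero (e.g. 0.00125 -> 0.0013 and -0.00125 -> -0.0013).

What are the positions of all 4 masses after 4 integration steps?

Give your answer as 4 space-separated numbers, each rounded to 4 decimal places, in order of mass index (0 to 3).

Answer: 5.6875 3.5000 11.0000 11.3125

Derivation:
Step 0: x=[5.0000 4.0000 11.0000 13.0000] v=[-1.0000 0.0000 0.0000 0.0000]
Step 1: x=[1.5000 8.0000 8.5000 13.5000] v=[-7.0000 8.0000 -5.0000 1.0000]
Step 2: x=[0.5000 9.0000 8.2500 13.0000] v=[-2.0000 2.0000 -0.5000 -1.0000]
Step 3: x=[3.5000 5.3750 10.7500 11.6250] v=[6.0000 -7.2500 5.0000 -2.7500]
Step 4: x=[5.6875 3.5000 11.0000 11.3125] v=[4.3750 -3.7500 0.5000 -0.6250]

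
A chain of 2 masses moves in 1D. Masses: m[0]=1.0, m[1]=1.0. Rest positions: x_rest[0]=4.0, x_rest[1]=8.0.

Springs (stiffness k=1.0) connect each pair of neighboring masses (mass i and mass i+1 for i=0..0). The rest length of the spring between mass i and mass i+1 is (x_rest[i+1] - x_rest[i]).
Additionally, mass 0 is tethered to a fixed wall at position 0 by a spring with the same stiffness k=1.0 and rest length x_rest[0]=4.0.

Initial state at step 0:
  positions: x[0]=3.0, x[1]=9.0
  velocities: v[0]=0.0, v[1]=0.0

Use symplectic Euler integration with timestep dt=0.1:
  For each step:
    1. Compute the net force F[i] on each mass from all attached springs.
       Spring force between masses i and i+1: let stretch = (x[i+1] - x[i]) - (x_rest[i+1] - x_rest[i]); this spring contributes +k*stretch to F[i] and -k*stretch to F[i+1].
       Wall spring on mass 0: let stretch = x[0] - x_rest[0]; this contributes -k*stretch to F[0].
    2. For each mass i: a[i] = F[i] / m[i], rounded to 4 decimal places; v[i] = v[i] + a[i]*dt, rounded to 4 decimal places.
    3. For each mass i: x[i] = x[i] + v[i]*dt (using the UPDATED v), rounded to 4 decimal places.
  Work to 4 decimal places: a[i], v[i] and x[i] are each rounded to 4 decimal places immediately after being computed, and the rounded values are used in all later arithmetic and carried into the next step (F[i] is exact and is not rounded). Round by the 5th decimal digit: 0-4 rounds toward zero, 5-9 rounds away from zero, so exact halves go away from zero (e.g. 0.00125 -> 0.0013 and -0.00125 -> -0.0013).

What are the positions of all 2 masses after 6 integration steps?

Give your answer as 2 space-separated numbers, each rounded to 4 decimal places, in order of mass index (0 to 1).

Answer: 3.5757 8.6139

Derivation:
Step 0: x=[3.0000 9.0000] v=[0.0000 0.0000]
Step 1: x=[3.0300 8.9800] v=[0.3000 -0.2000]
Step 2: x=[3.0892 8.9405] v=[0.5920 -0.3950]
Step 3: x=[3.1760 8.8825] v=[0.8682 -0.5801]
Step 4: x=[3.2881 8.8074] v=[1.1213 -0.7508]
Step 5: x=[3.4225 8.7171] v=[1.3444 -0.9027]
Step 6: x=[3.5757 8.6139] v=[1.5316 -1.0322]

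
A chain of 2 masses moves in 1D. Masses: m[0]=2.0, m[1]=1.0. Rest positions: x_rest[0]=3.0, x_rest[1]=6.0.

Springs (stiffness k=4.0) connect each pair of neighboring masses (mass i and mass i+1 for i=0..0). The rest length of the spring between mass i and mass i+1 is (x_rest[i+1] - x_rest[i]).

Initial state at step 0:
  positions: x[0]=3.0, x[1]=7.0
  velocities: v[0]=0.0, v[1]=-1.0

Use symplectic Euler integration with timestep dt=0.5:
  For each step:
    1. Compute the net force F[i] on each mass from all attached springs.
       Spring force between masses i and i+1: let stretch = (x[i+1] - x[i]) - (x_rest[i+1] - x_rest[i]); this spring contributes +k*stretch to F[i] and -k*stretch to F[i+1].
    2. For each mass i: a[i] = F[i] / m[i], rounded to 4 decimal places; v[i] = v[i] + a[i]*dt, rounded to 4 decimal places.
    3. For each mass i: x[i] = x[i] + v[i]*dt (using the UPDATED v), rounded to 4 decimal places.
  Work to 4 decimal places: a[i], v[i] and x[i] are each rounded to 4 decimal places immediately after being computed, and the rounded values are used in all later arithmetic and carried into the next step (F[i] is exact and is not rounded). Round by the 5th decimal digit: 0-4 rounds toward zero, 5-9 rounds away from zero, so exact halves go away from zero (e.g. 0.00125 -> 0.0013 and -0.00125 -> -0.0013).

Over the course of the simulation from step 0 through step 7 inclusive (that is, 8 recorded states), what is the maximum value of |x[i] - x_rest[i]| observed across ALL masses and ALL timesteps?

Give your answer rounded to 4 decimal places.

Answer: 1.6562

Derivation:
Step 0: x=[3.0000 7.0000] v=[0.0000 -1.0000]
Step 1: x=[3.5000 5.5000] v=[1.0000 -3.0000]
Step 2: x=[3.5000 5.0000] v=[0.0000 -1.0000]
Step 3: x=[2.7500 6.0000] v=[-1.5000 2.0000]
Step 4: x=[2.1250 6.7500] v=[-1.2500 1.5000]
Step 5: x=[2.3125 5.8750] v=[0.3750 -1.7500]
Step 6: x=[2.7813 4.4375] v=[0.9375 -2.8750]
Step 7: x=[2.5782 4.3438] v=[-0.4063 -0.1874]
Max displacement = 1.6562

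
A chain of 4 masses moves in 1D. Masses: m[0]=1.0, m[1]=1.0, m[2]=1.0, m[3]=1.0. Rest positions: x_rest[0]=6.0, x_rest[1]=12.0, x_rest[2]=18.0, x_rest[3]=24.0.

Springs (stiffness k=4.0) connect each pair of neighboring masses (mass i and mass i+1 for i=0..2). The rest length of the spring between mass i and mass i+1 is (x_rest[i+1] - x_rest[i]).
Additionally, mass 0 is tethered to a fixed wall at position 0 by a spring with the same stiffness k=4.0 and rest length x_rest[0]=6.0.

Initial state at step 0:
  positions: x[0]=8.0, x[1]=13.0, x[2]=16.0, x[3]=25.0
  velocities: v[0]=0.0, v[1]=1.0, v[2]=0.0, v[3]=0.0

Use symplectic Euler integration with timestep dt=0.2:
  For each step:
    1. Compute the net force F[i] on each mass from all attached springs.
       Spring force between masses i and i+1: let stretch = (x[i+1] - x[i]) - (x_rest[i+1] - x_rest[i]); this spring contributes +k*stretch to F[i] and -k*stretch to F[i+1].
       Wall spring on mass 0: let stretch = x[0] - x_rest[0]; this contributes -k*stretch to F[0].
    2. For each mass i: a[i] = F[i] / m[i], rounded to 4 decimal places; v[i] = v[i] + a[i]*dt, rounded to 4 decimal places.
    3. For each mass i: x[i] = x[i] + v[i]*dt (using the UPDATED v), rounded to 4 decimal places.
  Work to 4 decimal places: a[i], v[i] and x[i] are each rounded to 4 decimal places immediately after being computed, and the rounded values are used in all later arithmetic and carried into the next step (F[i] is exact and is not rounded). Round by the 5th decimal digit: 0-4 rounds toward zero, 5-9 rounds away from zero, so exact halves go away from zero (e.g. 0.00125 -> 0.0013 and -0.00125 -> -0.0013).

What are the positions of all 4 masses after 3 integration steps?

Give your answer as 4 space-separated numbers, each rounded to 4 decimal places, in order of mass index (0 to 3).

Answer: 5.7354 12.2401 19.8963 23.1706

Derivation:
Step 0: x=[8.0000 13.0000 16.0000 25.0000] v=[0.0000 1.0000 0.0000 0.0000]
Step 1: x=[7.5200 12.8800 16.9600 24.5200] v=[-2.4000 -0.6000 4.8000 -2.4000]
Step 2: x=[6.6944 12.5552 18.4768 23.7904] v=[-4.1280 -1.6240 7.5840 -3.6480]
Step 3: x=[5.7354 12.2401 19.8963 23.1706] v=[-4.7949 -1.5754 7.0976 -3.0989]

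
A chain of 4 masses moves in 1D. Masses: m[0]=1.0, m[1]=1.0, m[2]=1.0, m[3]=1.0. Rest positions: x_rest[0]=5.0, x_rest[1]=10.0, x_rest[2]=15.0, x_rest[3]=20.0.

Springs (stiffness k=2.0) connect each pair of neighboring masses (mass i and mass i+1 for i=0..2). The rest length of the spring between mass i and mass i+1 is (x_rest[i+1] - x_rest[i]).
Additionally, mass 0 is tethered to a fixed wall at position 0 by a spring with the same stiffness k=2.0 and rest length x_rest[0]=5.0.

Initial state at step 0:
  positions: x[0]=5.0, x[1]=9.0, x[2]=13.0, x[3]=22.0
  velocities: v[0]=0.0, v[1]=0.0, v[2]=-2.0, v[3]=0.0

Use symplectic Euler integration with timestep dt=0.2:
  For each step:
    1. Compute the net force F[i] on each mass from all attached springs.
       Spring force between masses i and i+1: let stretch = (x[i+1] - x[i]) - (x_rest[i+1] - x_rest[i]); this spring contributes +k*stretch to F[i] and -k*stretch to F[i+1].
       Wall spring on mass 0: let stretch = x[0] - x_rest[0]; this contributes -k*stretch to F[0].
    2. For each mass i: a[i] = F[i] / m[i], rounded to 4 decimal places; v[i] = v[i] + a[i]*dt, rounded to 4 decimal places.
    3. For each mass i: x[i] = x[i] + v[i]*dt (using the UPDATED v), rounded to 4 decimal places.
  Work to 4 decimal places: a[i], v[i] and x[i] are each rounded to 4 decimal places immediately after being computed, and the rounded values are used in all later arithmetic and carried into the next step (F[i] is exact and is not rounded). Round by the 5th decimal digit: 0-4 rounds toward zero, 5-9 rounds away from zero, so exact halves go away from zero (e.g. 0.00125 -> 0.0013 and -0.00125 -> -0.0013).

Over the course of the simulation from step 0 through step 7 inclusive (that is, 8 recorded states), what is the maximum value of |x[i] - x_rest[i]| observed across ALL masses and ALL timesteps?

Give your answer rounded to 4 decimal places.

Step 0: x=[5.0000 9.0000 13.0000 22.0000] v=[0.0000 0.0000 -2.0000 0.0000]
Step 1: x=[4.9200 9.0000 13.0000 21.6800] v=[-0.4000 0.0000 0.0000 -1.6000]
Step 2: x=[4.7728 8.9936 13.3744 21.0656] v=[-0.7360 -0.0320 1.8720 -3.0720]
Step 3: x=[4.5814 9.0000 14.0136 20.2359] v=[-0.9568 0.0320 3.1962 -4.1485]
Step 4: x=[4.3770 9.0540 14.7495 19.3084] v=[-1.0219 0.2700 3.6797 -4.6374]
Step 5: x=[4.1966 9.1895 15.3945 18.4162] v=[-0.9019 0.6774 3.2251 -4.4610]
Step 6: x=[4.0799 9.4219 15.7849 17.6823] v=[-0.5834 1.1622 1.9518 -3.6697]
Step 7: x=[4.0642 9.7360 15.8180 17.1966] v=[-0.0786 1.5706 0.1656 -2.4287]
Max displacement = 2.8034

Answer: 2.8034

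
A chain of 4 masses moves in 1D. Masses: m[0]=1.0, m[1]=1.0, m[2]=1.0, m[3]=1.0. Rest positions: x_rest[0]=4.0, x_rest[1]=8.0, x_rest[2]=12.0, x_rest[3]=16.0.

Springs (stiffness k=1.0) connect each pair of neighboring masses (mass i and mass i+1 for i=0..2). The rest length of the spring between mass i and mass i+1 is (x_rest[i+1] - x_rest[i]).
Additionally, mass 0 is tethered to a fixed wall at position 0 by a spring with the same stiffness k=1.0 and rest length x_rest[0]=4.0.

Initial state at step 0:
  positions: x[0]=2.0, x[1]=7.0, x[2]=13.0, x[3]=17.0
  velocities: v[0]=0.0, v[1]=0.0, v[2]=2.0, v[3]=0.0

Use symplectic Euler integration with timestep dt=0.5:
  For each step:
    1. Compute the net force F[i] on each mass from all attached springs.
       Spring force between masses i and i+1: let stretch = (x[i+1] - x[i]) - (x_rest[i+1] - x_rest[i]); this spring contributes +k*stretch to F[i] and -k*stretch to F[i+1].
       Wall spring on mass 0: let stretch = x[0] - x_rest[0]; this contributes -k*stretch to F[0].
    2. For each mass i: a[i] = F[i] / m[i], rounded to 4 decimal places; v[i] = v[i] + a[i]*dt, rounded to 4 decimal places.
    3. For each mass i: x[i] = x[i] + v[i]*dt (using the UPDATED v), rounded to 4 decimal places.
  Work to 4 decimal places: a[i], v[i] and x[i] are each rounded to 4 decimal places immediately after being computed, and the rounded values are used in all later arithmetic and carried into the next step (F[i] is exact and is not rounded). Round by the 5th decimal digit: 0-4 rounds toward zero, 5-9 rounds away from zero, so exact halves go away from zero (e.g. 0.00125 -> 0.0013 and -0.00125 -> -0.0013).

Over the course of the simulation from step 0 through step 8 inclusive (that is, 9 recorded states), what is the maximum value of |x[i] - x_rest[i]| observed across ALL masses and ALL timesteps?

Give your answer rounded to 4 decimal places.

Step 0: x=[2.0000 7.0000 13.0000 17.0000] v=[0.0000 0.0000 2.0000 0.0000]
Step 1: x=[2.7500 7.2500 13.5000 17.0000] v=[1.5000 0.5000 1.0000 0.0000]
Step 2: x=[3.9375 7.9375 13.3125 17.1250] v=[2.3750 1.3750 -0.3750 0.2500]
Step 3: x=[5.1407 8.9688 12.7344 17.2969] v=[2.4063 2.0625 -1.1563 0.3438]
Step 4: x=[6.0157 9.9845 12.3555 17.3282] v=[1.7500 2.0313 -0.7579 0.0626]
Step 5: x=[6.3790 10.6007 12.6270 17.1163] v=[0.7266 1.2324 0.5430 -0.4238]
Step 6: x=[6.2030 10.6681 13.5143 16.7821] v=[-0.3521 0.1347 1.7745 -0.6685]
Step 7: x=[5.5925 10.3307 14.5070 16.6309] v=[-1.2211 -0.6748 1.9853 -0.3024]
Step 8: x=[4.7684 9.8528 14.9866 16.9488] v=[-1.6483 -0.9558 0.9591 0.6357]
Max displacement = 2.9866

Answer: 2.9866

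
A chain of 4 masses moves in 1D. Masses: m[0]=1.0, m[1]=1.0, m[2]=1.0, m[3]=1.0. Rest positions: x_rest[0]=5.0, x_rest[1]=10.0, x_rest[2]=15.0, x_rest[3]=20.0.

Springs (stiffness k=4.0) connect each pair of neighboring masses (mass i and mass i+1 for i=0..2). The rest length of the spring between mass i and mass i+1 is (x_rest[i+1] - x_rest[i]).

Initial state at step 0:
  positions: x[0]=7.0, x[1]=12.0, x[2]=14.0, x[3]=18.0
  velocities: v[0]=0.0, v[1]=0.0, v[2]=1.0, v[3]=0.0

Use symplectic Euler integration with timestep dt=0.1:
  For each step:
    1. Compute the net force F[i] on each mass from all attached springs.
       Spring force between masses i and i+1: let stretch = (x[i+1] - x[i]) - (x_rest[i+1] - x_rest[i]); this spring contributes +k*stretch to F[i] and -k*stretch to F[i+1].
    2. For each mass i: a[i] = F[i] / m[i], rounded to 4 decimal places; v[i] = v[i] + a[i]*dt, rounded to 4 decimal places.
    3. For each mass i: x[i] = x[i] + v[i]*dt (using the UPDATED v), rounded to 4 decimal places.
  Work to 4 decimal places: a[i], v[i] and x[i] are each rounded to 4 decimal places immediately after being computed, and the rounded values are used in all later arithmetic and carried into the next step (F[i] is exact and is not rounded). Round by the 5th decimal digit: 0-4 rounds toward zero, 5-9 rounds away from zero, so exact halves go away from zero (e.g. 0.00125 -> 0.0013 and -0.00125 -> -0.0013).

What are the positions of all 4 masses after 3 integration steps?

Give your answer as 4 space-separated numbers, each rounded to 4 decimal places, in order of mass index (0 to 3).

Answer: 6.9769 11.3578 14.7023 18.2631

Derivation:
Step 0: x=[7.0000 12.0000 14.0000 18.0000] v=[0.0000 0.0000 1.0000 0.0000]
Step 1: x=[7.0000 11.8800 14.1800 18.0400] v=[0.0000 -1.2000 1.8000 0.4000]
Step 2: x=[6.9952 11.6568 14.4224 18.1256] v=[-0.0480 -2.2320 2.4240 0.8560]
Step 3: x=[6.9769 11.3578 14.7023 18.2631] v=[-0.1834 -2.9904 2.7990 1.3747]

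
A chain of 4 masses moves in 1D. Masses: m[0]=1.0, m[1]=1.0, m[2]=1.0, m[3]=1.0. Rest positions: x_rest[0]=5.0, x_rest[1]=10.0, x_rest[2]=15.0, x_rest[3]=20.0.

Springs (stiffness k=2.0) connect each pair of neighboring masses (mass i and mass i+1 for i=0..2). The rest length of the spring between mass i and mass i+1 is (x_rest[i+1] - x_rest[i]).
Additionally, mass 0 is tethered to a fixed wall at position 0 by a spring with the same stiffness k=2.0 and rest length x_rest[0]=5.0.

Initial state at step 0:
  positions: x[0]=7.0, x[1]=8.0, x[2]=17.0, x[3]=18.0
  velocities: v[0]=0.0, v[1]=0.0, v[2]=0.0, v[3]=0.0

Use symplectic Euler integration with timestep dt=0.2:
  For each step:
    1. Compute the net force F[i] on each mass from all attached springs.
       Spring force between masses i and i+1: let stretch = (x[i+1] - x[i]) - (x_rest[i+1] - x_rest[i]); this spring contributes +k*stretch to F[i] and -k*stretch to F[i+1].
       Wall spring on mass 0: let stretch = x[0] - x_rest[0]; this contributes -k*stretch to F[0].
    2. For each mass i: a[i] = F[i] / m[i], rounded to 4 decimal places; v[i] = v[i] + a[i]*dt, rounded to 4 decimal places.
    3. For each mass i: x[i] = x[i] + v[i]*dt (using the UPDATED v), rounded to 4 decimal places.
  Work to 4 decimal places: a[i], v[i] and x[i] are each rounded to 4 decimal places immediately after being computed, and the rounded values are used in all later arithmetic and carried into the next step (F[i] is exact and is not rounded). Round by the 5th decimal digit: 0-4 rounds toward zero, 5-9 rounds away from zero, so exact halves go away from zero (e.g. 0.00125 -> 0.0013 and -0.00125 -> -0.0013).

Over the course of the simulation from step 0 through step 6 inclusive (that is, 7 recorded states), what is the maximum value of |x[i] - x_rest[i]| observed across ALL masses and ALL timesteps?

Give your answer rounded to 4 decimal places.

Answer: 2.6101

Derivation:
Step 0: x=[7.0000 8.0000 17.0000 18.0000] v=[0.0000 0.0000 0.0000 0.0000]
Step 1: x=[6.5200 8.6400 16.3600 18.3200] v=[-2.4000 3.2000 -3.2000 1.6000]
Step 2: x=[5.6880 9.7280 15.2592 18.8832] v=[-4.1600 5.4400 -5.5040 2.8160]
Step 3: x=[4.7242 10.9353 14.0058 19.5565] v=[-4.8192 6.0365 -6.2669 3.3664]
Step 4: x=[3.8793 11.8914 12.9508 20.1857] v=[-4.2244 4.7803 -5.2748 3.1461]
Step 5: x=[3.3650 12.2912 12.3899 20.6361] v=[-2.5713 1.9992 -2.8046 2.2521]
Step 6: x=[3.2956 11.9848 12.4808 20.8268] v=[-0.3468 -1.5318 0.4544 0.9536]
Max displacement = 2.6101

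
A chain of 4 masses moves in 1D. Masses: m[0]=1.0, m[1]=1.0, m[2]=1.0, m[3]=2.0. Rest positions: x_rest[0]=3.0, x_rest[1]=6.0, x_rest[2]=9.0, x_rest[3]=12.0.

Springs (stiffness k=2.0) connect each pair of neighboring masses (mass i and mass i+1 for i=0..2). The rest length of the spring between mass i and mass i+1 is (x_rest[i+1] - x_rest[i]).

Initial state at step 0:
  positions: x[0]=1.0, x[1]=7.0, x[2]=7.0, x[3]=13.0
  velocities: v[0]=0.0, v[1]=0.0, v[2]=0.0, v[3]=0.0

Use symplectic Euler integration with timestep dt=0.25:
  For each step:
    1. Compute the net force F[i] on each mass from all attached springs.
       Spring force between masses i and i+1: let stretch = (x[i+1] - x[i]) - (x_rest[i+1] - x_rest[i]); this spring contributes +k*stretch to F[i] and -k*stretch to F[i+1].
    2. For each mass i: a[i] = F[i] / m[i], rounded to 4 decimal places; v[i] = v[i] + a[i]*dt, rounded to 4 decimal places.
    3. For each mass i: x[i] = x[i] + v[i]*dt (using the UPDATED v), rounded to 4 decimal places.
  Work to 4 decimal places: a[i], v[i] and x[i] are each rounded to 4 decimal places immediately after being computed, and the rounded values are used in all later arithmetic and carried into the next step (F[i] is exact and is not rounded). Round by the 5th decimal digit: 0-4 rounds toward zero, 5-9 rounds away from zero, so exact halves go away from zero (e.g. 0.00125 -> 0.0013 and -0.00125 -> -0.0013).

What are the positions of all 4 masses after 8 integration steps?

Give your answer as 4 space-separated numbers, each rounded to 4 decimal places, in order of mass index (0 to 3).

Step 0: x=[1.0000 7.0000 7.0000 13.0000] v=[0.0000 0.0000 0.0000 0.0000]
Step 1: x=[1.3750 6.2500 7.7500 12.8125] v=[1.5000 -3.0000 3.0000 -0.7500]
Step 2: x=[1.9844 5.0781 8.9453 12.4961] v=[2.4375 -4.6875 4.7813 -1.2656]
Step 3: x=[2.6055 4.0029 10.1011 12.1453] v=[2.4844 -4.3008 4.6231 -1.4033]
Step 4: x=[3.0263 3.5153 10.7501 11.8542] v=[1.6831 -1.9504 2.5961 -1.1644]
Step 5: x=[3.1332 3.8709 10.6328 11.6816] v=[0.4276 1.4225 -0.4693 -0.6904]
Step 6: x=[2.9573 4.9796 9.8013 11.6310] v=[-0.7036 4.4346 -3.3259 -0.2026]
Step 7: x=[2.6592 6.4382 8.5958 11.6535] v=[-1.1925 5.8343 -4.8219 0.0900]
Step 8: x=[2.4585 7.6941 7.5028 11.6724] v=[-0.8030 5.0236 -4.3719 0.0756]

Answer: 2.4585 7.6941 7.5028 11.6724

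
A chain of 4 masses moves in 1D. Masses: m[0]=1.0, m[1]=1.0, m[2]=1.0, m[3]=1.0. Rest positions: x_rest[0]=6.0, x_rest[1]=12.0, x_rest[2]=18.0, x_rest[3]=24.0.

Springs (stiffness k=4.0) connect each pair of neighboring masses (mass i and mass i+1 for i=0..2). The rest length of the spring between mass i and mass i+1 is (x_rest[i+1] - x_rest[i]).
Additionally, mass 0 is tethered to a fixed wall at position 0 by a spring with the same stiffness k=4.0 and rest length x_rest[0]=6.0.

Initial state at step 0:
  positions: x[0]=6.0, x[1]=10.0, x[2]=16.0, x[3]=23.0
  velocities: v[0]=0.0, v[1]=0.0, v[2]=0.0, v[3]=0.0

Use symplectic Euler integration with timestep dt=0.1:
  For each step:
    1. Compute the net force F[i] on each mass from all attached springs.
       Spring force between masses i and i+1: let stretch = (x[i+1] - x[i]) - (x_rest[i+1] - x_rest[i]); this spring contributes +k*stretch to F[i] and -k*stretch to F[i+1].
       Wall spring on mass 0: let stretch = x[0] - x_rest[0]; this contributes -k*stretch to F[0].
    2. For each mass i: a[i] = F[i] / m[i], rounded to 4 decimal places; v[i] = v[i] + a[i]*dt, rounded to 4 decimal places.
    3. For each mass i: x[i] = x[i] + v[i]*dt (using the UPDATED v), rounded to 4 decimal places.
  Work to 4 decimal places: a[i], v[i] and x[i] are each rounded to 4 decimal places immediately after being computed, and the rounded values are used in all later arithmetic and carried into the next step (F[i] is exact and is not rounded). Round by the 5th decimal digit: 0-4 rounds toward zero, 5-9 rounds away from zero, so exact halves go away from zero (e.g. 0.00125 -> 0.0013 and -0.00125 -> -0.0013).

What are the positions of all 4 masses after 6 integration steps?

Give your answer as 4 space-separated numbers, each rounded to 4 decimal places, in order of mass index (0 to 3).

Answer: 4.9060 11.1953 16.7241 22.3681

Derivation:
Step 0: x=[6.0000 10.0000 16.0000 23.0000] v=[0.0000 0.0000 0.0000 0.0000]
Step 1: x=[5.9200 10.0800 16.0400 22.9600] v=[-0.8000 0.8000 0.4000 -0.4000]
Step 2: x=[5.7696 10.2320 16.1184 22.8832] v=[-1.5040 1.5200 0.7840 -0.7680]
Step 3: x=[5.5669 10.4410 16.2319 22.7758] v=[-2.0269 2.0896 1.1354 -1.0739]
Step 4: x=[5.3365 10.6866 16.3756 22.6467] v=[-2.3040 2.4563 1.4366 -1.2915]
Step 5: x=[5.1066 10.9458 16.5425 22.5067] v=[-2.2986 2.5919 1.6694 -1.3999]
Step 6: x=[4.9060 11.1953 16.7241 22.3681] v=[-2.0056 2.4949 1.8164 -1.3856]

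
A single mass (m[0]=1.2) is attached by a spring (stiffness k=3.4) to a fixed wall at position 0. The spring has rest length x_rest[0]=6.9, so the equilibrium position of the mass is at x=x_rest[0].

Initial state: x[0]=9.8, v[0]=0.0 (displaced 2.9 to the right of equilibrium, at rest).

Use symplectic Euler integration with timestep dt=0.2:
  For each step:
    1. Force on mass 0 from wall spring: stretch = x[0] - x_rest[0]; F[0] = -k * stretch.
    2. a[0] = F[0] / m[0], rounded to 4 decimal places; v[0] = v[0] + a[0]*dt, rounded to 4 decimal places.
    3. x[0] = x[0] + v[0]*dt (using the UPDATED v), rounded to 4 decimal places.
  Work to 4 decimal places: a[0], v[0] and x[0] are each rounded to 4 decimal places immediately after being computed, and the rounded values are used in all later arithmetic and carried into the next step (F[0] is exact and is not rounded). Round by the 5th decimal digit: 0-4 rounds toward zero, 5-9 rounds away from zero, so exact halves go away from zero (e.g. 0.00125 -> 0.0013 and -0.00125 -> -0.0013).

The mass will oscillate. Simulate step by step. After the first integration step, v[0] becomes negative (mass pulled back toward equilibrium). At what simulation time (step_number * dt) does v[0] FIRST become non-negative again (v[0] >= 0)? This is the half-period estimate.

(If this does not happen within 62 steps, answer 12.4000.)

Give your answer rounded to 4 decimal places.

Answer: 2.0000

Derivation:
Step 0: x=[9.8000] v=[0.0000]
Step 1: x=[9.4713] v=[-1.6433]
Step 2: x=[8.8512] v=[-3.1004]
Step 3: x=[8.0100] v=[-4.2061]
Step 4: x=[7.0430] v=[-4.8351]
Step 5: x=[6.0598] v=[-4.9161]
Step 6: x=[5.1718] v=[-4.4400]
Step 7: x=[4.4797] v=[-3.4607]
Step 8: x=[4.0619] v=[-2.0892]
Step 9: x=[3.9657] v=[-0.4809]
Step 10: x=[4.2021] v=[1.1819]
First v>=0 after going negative at step 10, time=2.0000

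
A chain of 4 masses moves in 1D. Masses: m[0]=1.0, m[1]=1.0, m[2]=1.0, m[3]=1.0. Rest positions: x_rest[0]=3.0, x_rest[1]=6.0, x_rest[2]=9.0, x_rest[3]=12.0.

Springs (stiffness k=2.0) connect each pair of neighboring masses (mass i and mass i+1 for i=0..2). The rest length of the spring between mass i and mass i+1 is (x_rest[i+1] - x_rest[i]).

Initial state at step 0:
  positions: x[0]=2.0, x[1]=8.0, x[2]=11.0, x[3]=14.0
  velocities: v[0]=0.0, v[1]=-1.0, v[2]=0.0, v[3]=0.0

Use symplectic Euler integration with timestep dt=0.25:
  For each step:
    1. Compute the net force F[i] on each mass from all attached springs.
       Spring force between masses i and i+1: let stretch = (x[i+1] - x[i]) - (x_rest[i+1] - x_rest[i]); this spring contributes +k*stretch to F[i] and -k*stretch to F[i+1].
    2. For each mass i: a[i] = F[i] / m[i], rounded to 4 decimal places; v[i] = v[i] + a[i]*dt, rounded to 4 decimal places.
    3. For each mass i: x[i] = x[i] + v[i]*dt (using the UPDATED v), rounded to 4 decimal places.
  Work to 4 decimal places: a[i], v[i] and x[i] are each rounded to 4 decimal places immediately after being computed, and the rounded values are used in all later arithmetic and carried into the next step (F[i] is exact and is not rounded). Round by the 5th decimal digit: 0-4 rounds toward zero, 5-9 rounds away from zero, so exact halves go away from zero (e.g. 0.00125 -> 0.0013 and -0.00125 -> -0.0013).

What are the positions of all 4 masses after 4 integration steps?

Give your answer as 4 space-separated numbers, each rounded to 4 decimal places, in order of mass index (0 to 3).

Answer: 4.2920 5.5044 10.2612 13.9424

Derivation:
Step 0: x=[2.0000 8.0000 11.0000 14.0000] v=[0.0000 -1.0000 0.0000 0.0000]
Step 1: x=[2.3750 7.3750 11.0000 14.0000] v=[1.5000 -2.5000 0.0000 0.0000]
Step 2: x=[3.0000 6.5781 10.9219 14.0000] v=[2.5000 -3.1875 -0.3125 0.0000]
Step 3: x=[3.6973 5.8769 10.6856 13.9902] v=[2.7891 -2.8047 -0.9454 -0.0391]
Step 4: x=[4.2920 5.5044 10.2612 13.9424] v=[2.3789 -1.4902 -1.6975 -0.1914]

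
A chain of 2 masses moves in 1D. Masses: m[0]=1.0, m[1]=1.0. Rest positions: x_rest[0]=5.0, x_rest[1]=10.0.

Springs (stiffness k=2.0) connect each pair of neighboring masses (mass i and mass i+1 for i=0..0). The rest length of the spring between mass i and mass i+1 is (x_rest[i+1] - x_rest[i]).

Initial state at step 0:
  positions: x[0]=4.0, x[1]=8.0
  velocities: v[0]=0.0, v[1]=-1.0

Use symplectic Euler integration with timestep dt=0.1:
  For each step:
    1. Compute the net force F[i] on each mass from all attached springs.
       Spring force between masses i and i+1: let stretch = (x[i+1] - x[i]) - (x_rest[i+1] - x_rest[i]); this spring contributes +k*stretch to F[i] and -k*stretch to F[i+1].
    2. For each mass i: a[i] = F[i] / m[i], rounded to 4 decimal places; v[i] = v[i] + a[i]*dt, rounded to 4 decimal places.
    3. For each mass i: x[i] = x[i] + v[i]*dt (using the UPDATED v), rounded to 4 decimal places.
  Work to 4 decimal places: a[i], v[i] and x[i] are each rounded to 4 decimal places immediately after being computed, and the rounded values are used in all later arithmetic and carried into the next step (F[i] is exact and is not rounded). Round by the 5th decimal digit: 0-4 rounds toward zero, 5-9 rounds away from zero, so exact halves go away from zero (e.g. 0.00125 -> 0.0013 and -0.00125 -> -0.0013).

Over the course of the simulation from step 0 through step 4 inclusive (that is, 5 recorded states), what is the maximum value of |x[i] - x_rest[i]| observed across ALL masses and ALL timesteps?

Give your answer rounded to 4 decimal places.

Step 0: x=[4.0000 8.0000] v=[0.0000 -1.0000]
Step 1: x=[3.9800 7.9200] v=[-0.2000 -0.8000]
Step 2: x=[3.9388 7.8612] v=[-0.4120 -0.5880]
Step 3: x=[3.8761 7.8240] v=[-0.6275 -0.3725]
Step 4: x=[3.7923 7.8078] v=[-0.8379 -0.1621]
Max displacement = 2.1922

Answer: 2.1922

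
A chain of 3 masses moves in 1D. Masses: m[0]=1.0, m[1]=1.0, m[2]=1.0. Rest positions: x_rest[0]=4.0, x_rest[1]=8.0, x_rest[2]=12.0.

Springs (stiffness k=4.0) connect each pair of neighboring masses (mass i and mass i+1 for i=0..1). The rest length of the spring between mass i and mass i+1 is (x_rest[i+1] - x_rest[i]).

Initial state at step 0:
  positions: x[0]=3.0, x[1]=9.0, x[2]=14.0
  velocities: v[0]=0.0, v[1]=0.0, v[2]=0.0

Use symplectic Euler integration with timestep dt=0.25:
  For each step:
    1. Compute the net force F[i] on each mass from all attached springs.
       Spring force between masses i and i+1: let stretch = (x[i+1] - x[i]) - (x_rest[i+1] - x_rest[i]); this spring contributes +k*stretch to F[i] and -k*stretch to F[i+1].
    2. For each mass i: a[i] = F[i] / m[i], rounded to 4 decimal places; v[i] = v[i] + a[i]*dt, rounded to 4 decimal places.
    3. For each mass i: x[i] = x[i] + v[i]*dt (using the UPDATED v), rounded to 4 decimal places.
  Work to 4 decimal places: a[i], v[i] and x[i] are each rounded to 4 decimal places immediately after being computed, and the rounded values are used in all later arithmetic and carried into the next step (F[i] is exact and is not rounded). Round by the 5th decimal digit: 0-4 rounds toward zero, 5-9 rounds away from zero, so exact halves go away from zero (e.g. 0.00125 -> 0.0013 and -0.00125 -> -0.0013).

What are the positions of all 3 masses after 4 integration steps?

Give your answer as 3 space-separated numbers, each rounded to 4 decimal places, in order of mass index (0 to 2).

Answer: 5.7852 8.4336 11.7813

Derivation:
Step 0: x=[3.0000 9.0000 14.0000] v=[0.0000 0.0000 0.0000]
Step 1: x=[3.5000 8.7500 13.7500] v=[2.0000 -1.0000 -1.0000]
Step 2: x=[4.3125 8.4375 13.2500] v=[3.2500 -1.2500 -2.0000]
Step 3: x=[5.1563 8.2969 12.5469] v=[3.3750 -0.5625 -2.8125]
Step 4: x=[5.7852 8.4336 11.7813] v=[2.5156 0.5469 -3.0625]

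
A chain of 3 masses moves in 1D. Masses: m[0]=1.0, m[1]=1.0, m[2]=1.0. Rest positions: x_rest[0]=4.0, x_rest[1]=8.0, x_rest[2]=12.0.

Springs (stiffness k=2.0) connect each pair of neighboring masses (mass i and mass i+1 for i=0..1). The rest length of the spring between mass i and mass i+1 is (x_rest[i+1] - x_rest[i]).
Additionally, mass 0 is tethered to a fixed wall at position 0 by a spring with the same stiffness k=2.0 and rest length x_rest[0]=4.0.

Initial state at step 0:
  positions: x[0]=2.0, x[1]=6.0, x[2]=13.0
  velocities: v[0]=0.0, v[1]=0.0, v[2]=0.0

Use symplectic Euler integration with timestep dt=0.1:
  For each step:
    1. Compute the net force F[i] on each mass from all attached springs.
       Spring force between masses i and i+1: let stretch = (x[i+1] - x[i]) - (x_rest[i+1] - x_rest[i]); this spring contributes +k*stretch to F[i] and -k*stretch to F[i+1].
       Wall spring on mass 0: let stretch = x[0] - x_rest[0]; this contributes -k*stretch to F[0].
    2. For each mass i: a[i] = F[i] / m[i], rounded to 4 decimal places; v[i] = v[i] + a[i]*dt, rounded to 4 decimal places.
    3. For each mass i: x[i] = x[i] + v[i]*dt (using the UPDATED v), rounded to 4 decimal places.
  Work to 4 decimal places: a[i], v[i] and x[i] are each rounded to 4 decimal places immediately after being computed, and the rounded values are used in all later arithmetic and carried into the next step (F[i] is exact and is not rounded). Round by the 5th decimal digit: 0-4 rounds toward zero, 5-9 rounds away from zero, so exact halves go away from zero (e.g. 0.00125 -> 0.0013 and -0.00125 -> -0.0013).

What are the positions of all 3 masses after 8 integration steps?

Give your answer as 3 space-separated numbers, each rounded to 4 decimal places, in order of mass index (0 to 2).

Answer: 3.3398 7.6380 11.2985

Derivation:
Step 0: x=[2.0000 6.0000 13.0000] v=[0.0000 0.0000 0.0000]
Step 1: x=[2.0400 6.0600 12.9400] v=[0.4000 0.6000 -0.6000]
Step 2: x=[2.1196 6.1772 12.8224] v=[0.7960 1.1720 -1.1760]
Step 3: x=[2.2380 6.3462 12.6519] v=[1.1836 1.6895 -1.7050]
Step 4: x=[2.3938 6.5591 12.4353] v=[1.5576 2.1290 -2.1661]
Step 5: x=[2.5850 6.8062 12.1812] v=[1.9119 2.4712 -2.5413]
Step 6: x=[2.8089 7.0764 11.8996] v=[2.2391 2.7020 -2.8163]
Step 7: x=[3.0620 7.3577 11.6015] v=[2.5308 2.8131 -2.9809]
Step 8: x=[3.3398 7.6380 11.2985] v=[2.7775 2.8027 -3.0297]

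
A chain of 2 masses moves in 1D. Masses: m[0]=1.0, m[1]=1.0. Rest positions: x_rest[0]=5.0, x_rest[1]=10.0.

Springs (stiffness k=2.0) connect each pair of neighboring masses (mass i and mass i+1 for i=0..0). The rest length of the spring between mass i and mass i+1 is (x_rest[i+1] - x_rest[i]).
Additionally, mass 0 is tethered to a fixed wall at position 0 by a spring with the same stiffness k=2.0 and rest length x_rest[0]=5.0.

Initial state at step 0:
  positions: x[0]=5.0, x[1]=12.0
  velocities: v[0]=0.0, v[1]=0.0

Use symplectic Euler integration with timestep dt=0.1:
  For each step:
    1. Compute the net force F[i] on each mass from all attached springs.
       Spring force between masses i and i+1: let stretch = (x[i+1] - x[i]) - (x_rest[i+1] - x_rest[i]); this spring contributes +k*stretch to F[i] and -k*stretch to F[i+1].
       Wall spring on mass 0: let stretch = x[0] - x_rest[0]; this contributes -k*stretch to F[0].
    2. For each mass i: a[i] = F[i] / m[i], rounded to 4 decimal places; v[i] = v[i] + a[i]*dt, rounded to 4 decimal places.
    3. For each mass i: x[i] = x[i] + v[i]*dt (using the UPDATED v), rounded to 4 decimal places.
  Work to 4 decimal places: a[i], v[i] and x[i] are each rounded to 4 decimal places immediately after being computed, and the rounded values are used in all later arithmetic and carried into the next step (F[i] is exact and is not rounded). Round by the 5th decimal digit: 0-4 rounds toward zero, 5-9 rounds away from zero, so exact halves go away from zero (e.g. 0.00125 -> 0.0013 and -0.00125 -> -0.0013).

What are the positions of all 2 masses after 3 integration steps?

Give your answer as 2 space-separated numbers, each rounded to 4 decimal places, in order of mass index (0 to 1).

Answer: 5.2281 11.7679

Derivation:
Step 0: x=[5.0000 12.0000] v=[0.0000 0.0000]
Step 1: x=[5.0400 11.9600] v=[0.4000 -0.4000]
Step 2: x=[5.1176 11.8816] v=[0.7760 -0.7840]
Step 3: x=[5.2281 11.7679] v=[1.1053 -1.1368]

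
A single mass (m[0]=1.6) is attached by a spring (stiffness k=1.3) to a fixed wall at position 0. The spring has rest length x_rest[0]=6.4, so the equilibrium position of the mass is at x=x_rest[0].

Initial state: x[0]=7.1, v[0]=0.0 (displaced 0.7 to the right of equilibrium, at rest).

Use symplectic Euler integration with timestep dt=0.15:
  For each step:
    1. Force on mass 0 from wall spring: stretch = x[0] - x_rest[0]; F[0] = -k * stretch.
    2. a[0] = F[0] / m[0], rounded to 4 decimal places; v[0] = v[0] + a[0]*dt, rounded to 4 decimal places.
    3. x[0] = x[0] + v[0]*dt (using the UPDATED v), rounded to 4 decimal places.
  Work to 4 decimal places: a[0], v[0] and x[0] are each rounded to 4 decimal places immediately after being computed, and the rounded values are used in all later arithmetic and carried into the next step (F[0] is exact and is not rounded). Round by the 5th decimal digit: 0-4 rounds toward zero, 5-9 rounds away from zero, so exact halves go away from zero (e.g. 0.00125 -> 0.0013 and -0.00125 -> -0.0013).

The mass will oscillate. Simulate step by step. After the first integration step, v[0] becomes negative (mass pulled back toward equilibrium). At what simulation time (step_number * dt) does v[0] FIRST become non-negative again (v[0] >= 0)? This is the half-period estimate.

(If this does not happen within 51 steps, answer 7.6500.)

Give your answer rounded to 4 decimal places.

Step 0: x=[7.1000] v=[0.0000]
Step 1: x=[7.0872] v=[-0.0853]
Step 2: x=[7.0618] v=[-0.1691]
Step 3: x=[7.0243] v=[-0.2498]
Step 4: x=[6.9754] v=[-0.3259]
Step 5: x=[6.9160] v=[-0.3960]
Step 6: x=[6.8472] v=[-0.4589]
Step 7: x=[6.7702] v=[-0.5134]
Step 8: x=[6.6864] v=[-0.5585]
Step 9: x=[6.5974] v=[-0.5934]
Step 10: x=[6.5048] v=[-0.6175]
Step 11: x=[6.4103] v=[-0.6303]
Step 12: x=[6.3156] v=[-0.6316]
Step 13: x=[6.2224] v=[-0.6213]
Step 14: x=[6.1324] v=[-0.5997]
Step 15: x=[6.0473] v=[-0.5671]
Step 16: x=[5.9687] v=[-0.5241]
Step 17: x=[5.8980] v=[-0.4715]
Step 18: x=[5.8365] v=[-0.4103]
Step 19: x=[5.7853] v=[-0.3416]
Step 20: x=[5.7453] v=[-0.2667]
Step 21: x=[5.7173] v=[-0.1869]
Step 22: x=[5.7017] v=[-0.1037]
Step 23: x=[5.6989] v=[-0.0186]
Step 24: x=[5.7089] v=[0.0668]
First v>=0 after going negative at step 24, time=3.6000

Answer: 3.6000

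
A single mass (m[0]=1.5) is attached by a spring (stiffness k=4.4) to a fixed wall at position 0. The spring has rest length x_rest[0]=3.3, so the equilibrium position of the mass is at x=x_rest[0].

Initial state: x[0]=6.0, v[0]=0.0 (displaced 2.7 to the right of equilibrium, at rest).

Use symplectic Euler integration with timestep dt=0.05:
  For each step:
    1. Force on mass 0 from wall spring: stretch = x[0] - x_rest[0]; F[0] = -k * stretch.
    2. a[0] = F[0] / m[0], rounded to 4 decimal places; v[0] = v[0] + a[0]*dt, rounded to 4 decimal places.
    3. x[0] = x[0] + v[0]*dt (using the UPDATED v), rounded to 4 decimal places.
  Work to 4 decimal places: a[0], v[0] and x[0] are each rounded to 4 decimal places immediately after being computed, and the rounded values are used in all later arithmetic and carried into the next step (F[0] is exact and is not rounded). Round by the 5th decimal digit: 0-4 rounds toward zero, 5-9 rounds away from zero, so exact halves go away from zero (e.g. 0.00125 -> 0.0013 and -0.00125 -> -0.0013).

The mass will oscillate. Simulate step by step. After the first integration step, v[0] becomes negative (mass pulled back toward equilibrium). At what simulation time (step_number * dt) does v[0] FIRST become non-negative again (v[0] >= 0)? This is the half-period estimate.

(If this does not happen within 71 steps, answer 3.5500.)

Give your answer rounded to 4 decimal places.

Step 0: x=[6.0000] v=[0.0000]
Step 1: x=[5.9802] v=[-0.3960]
Step 2: x=[5.9407] v=[-0.7891]
Step 3: x=[5.8819] v=[-1.1764]
Step 4: x=[5.8041] v=[-1.5551]
Step 5: x=[5.7080] v=[-1.9224]
Step 6: x=[5.5942] v=[-2.2756]
Step 7: x=[5.4636] v=[-2.6121]
Step 8: x=[5.3171] v=[-2.9294]
Step 9: x=[5.1558] v=[-3.2252]
Step 10: x=[4.9809] v=[-3.4974]
Step 11: x=[4.7937] v=[-3.7439]
Step 12: x=[4.5956] v=[-3.9630]
Step 13: x=[4.3880] v=[-4.1530]
Step 14: x=[4.1724] v=[-4.3126]
Step 15: x=[3.9504] v=[-4.4406]
Step 16: x=[3.7236] v=[-4.5360]
Step 17: x=[3.4937] v=[-4.5981]
Step 18: x=[3.2624] v=[-4.6265]
Step 19: x=[3.0314] v=[-4.6210]
Step 20: x=[2.8023] v=[-4.5816]
Step 21: x=[2.5769] v=[-4.5086]
Step 22: x=[2.3568] v=[-4.4025]
Step 23: x=[2.1436] v=[-4.2642]
Step 24: x=[1.9389] v=[-4.0946]
Step 25: x=[1.7442] v=[-3.8950]
Step 26: x=[1.5609] v=[-3.6668]
Step 27: x=[1.3903] v=[-3.4117]
Step 28: x=[1.2337] v=[-3.1316]
Step 29: x=[1.0923] v=[-2.8285]
Step 30: x=[0.9671] v=[-2.5047]
Step 31: x=[0.8590] v=[-2.1625]
Step 32: x=[0.7688] v=[-1.8045]
Step 33: x=[0.6971] v=[-1.4333]
Step 34: x=[0.6445] v=[-1.0515]
Step 35: x=[0.6114] v=[-0.6620]
Step 36: x=[0.5980] v=[-0.2677]
Step 37: x=[0.6044] v=[0.1286]
First v>=0 after going negative at step 37, time=1.8500

Answer: 1.8500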